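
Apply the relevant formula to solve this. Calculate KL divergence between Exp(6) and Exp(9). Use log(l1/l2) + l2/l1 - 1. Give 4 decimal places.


KL divergence for exponential family:
KL = log(l1/l2) + l2/l1 - 1.
log(6/9) = -0.405465.
9/6 = 1.5.
KL = -0.405465 + 1.5 - 1 = 0.0945

0.0945


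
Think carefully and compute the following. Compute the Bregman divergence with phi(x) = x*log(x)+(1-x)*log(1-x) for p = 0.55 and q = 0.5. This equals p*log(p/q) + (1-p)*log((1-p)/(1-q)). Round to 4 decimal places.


Bregman divergence with negative entropy generator:
D = p*log(p/q) + (1-p)*log((1-p)/(1-q)).
p = 0.55, q = 0.5.
p*log(p/q) = 0.55*log(0.55/0.5) = 0.052421.
(1-p)*log((1-p)/(1-q)) = 0.45*log(0.45/0.5) = -0.047412.
D = 0.052421 + -0.047412 = 0.0050

0.0050


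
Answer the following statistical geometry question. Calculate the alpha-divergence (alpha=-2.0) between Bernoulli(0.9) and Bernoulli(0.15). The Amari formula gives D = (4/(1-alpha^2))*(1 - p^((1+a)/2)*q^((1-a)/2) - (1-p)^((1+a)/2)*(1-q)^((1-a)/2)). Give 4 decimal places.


Amari alpha-divergence:
D = (4/(1-alpha^2))*(1 - p^((1+a)/2)*q^((1-a)/2) - (1-p)^((1+a)/2)*(1-q)^((1-a)/2)).
alpha = -2.0, p = 0.9, q = 0.15.
e1 = (1+alpha)/2 = -0.5, e2 = (1-alpha)/2 = 1.5.
t1 = p^e1 * q^e2 = 0.9^-0.5 * 0.15^1.5 = 0.061237.
t2 = (1-p)^e1 * (1-q)^e2 = 0.1^-0.5 * 0.85^1.5 = 2.478155.
4/(1-alpha^2) = -1.333333.
D = -1.333333*(1 - 0.061237 - 2.478155) = 2.0525

2.0525


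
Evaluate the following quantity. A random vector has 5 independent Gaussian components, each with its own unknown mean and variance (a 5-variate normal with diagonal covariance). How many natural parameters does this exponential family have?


Exponential family dimension calculation:
Each univariate normal has two natural parameters (mu/sigma^2 and -1/(2 sigma^2)).
With 5 independent components, dim = 2 * 5 = 10.

10


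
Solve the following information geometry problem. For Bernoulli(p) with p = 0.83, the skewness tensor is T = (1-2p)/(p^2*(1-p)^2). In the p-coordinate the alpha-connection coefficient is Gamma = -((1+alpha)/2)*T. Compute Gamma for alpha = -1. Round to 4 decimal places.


Skewness (Amari-Chentsov) tensor: T = (1-2p)/(p^2*(1-p)^2).
p = 0.83, 1-2p = -0.66, p^2 = 0.6889, (1-p)^2 = 0.0289.
T = -0.66/(0.6889 * 0.0289) = -33.150487.
In the p-coordinate, Gamma^(alpha) = Gamma^(0) - (alpha/2)*T with Gamma^(0) = (1/2)*g'(p) = -T/2,
so Gamma^(alpha) = -((1+alpha)/2)*T.
alpha = -1, -(1+alpha)/2 = 0.0.
Gamma = 0.0 * -33.150487 = 0.0000

0.0000


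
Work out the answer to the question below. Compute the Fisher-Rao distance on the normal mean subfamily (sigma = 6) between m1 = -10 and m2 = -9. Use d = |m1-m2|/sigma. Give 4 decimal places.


On the fixed-variance normal subfamily, geodesic distance = |m1-m2|/sigma.
|-10 - -9| = 1.
sigma = 6.
d = 1/6 = 0.1667

0.1667


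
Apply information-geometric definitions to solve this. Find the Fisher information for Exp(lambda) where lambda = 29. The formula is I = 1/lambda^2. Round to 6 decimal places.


Fisher information for exponential: I(lambda) = 1/lambda^2.
lambda = 29, lambda^2 = 841.
I = 1/841 = 0.001189

0.001189


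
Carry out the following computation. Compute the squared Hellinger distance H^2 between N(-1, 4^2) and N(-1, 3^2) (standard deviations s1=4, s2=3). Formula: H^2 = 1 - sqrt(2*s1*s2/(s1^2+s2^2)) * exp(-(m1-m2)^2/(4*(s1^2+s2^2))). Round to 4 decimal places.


Squared Hellinger distance for Gaussians:
H^2 = 1 - sqrt(2*s1*s2/(s1^2+s2^2)) * exp(-(m1-m2)^2/(4*(s1^2+s2^2))).
s1^2 = 16, s2^2 = 9, s1^2+s2^2 = 25.
sqrt(2*4*3/(25)) = 0.979796.
(m1-m2)^2 = (0)^2 = 0.
exp(-0/(4*25)) = exp(0.0) = 1.0.
H^2 = 1 - 0.979796*1.0 = 0.0202

0.0202


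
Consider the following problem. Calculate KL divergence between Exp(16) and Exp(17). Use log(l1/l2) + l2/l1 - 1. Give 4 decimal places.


KL divergence for exponential family:
KL = log(l1/l2) + l2/l1 - 1.
log(16/17) = -0.060625.
17/16 = 1.0625.
KL = -0.060625 + 1.0625 - 1 = 0.0019

0.0019


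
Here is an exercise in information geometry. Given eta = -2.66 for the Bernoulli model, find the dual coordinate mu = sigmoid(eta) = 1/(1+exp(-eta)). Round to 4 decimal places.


Dual coordinate (expectation parameter) for Bernoulli:
mu = 1/(1+exp(-eta)).
eta = -2.66.
exp(-eta) = exp(2.66) = 14.296289.
mu = 1/(1+14.296289) = 0.0654

0.0654


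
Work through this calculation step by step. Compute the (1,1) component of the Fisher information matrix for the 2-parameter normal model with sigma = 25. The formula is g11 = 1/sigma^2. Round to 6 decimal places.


For the 2-parameter normal family, the Fisher metric has:
  g11 = 1/sigma^2, g22 = 2/sigma^2.
sigma = 25, sigma^2 = 625.
g11 = 0.001600

0.001600


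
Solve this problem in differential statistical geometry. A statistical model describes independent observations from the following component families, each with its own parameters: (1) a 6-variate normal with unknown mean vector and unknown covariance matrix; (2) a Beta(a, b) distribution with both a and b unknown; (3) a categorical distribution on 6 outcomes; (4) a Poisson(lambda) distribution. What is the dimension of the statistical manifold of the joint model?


The dimension of a statistical manifold equals the number of free
(independent) real parameters of the model. For a product of independent
blocks the parameter counts add.
- 6-variate normal: 6 (mean) + 6*7/2 = 21 (symmetric covariance) = 27.
- Beta (a, b): 2.
- categorical on 6 outcomes (probabilities sum to 1): 6-1 = 5.
- Poisson (lambda): 1.
Total = 27 + 2 + 5 + 1 = 35.
Dimension = 35

35


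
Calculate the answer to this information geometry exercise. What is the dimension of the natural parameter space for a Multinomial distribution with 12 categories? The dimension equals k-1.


Exponential family dimension calculation:
For Multinomial with k=12 categories, dim = k-1 = 11.

11


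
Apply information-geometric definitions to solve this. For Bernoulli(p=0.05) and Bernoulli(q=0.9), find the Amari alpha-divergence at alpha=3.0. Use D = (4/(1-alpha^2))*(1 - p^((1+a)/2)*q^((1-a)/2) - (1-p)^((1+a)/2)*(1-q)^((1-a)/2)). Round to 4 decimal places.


Amari alpha-divergence:
D = (4/(1-alpha^2))*(1 - p^((1+a)/2)*q^((1-a)/2) - (1-p)^((1+a)/2)*(1-q)^((1-a)/2)).
alpha = 3.0, p = 0.05, q = 0.9.
e1 = (1+alpha)/2 = 2.0, e2 = (1-alpha)/2 = -1.0.
t1 = p^e1 * q^e2 = 0.05^2.0 * 0.9^-1.0 = 0.002778.
t2 = (1-p)^e1 * (1-q)^e2 = 0.95^2.0 * 0.1^-1.0 = 9.025.
4/(1-alpha^2) = -0.5.
D = -0.5*(1 - 0.002778 - 9.025) = 4.0139

4.0139


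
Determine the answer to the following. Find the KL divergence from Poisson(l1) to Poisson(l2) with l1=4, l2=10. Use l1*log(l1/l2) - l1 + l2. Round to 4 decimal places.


KL divergence for Poisson:
KL = l1*log(l1/l2) - l1 + l2.
l1 = 4, l2 = 10.
log(4/10) = -0.916291.
l1*log(l1/l2) = 4 * -0.916291 = -3.665163.
KL = -3.665163 - 4 + 10 = 2.3348

2.3348


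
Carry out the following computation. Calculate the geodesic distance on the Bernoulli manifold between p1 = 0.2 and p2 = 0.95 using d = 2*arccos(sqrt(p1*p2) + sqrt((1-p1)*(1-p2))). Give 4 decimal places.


Geodesic distance on Bernoulli manifold:
d(p1,p2) = 2*arccos(sqrt(p1*p2) + sqrt((1-p1)*(1-p2))).
sqrt(p1*p2) = sqrt(0.2*0.95) = 0.43589.
sqrt((1-p1)*(1-p2)) = sqrt(0.8*0.05) = 0.2.
arg = 0.43589 + 0.2 = 0.63589.
d = 2*arccos(0.63589) = 1.7633

1.7633


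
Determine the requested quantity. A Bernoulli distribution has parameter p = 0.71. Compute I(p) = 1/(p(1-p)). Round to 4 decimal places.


For Bernoulli(p), Fisher information is I(p) = 1/(p*(1-p)).
p = 0.71, 1-p = 0.29.
p*(1-p) = 0.2059.
I(p) = 1/0.2059 = 4.8567

4.8567


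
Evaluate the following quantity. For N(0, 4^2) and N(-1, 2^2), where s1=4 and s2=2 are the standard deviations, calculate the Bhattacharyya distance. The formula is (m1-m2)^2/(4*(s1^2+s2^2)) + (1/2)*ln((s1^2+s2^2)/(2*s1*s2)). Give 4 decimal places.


Bhattacharyya distance between two Gaussians:
DB = (m1-m2)^2/(4*(s1^2+s2^2)) + (1/2)*ln((s1^2+s2^2)/(2*s1*s2)).
(m1-m2)^2 = (1)^2 = 1.
s1^2+s2^2 = 16 + 4 = 20.
term1 = 1/80 = 0.0125.
term2 = 0.5*ln(20/16.0) = 0.111572.
DB = 0.0125 + 0.111572 = 0.1241

0.1241


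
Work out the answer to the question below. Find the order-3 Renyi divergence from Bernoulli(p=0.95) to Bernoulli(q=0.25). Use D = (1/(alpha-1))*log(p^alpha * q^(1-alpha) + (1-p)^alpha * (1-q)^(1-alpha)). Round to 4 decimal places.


Renyi divergence of order alpha between Bernoulli distributions:
D = (1/(alpha-1))*log(p^alpha * q^(1-alpha) + (1-p)^alpha * (1-q)^(1-alpha)).
alpha = 3, p = 0.95, q = 0.25.
p^alpha * q^(1-alpha) = 0.95^3 * 0.25^-2 = 13.718.
(1-p)^alpha * (1-q)^(1-alpha) = 0.05^3 * 0.75^-2 = 0.000222.
sum = 13.718 + 0.000222 = 13.718222.
D = (1/2)*log(13.718222) = 1.3094

1.3094


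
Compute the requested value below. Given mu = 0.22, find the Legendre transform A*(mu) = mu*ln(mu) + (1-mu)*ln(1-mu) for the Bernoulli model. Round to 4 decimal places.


Legendre transform for Bernoulli:
A*(mu) = mu*log(mu) + (1-mu)*log(1-mu).
mu = 0.22, 1-mu = 0.78.
mu*log(mu) = 0.22*log(0.22) = -0.333108.
(1-mu)*log(1-mu) = 0.78*log(0.78) = -0.1938.
A* = -0.333108 + -0.1938 = -0.5269

-0.5269


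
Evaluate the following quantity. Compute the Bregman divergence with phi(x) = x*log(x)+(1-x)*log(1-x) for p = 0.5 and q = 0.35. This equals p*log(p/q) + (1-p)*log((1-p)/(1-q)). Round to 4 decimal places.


Bregman divergence with negative entropy generator:
D = p*log(p/q) + (1-p)*log((1-p)/(1-q)).
p = 0.5, q = 0.35.
p*log(p/q) = 0.5*log(0.5/0.35) = 0.178337.
(1-p)*log((1-p)/(1-q)) = 0.5*log(0.5/0.65) = -0.131182.
D = 0.178337 + -0.131182 = 0.0472

0.0472


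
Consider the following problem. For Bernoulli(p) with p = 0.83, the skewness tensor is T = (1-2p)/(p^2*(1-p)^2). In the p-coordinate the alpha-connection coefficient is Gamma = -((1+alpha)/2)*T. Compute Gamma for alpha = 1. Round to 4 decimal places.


Skewness (Amari-Chentsov) tensor: T = (1-2p)/(p^2*(1-p)^2).
p = 0.83, 1-2p = -0.66, p^2 = 0.6889, (1-p)^2 = 0.0289.
T = -0.66/(0.6889 * 0.0289) = -33.150487.
In the p-coordinate, Gamma^(alpha) = Gamma^(0) - (alpha/2)*T with Gamma^(0) = (1/2)*g'(p) = -T/2,
so Gamma^(alpha) = -((1+alpha)/2)*T.
alpha = 1, -(1+alpha)/2 = -1.0.
Gamma = -1.0 * -33.150487 = 33.1505

33.1505


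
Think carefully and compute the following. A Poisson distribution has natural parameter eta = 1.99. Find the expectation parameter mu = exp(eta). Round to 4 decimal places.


Expectation parameter for Poisson exponential family:
mu = exp(eta).
eta = 1.99.
mu = exp(1.99) = 7.3155

7.3155


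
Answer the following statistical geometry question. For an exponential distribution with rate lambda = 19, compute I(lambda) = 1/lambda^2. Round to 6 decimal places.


Fisher information for exponential: I(lambda) = 1/lambda^2.
lambda = 19, lambda^2 = 361.
I = 1/361 = 0.002770

0.002770


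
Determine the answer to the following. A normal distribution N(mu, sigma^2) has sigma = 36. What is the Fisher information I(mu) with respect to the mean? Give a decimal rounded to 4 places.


The Fisher information for the mean of a normal distribution is I(mu) = 1/sigma^2.
sigma = 36, so sigma^2 = 1296.
I(mu) = 1/1296 = 0.0008

0.0008


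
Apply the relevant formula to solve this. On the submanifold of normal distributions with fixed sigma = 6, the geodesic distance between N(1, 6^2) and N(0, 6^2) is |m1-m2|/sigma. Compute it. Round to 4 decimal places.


On the fixed-variance normal subfamily, geodesic distance = |m1-m2|/sigma.
|1 - 0| = 1.
sigma = 6.
d = 1/6 = 0.1667

0.1667


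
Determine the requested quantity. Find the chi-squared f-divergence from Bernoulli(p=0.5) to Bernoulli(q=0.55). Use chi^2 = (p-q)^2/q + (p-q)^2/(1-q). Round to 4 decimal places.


Chi-squared divergence between Bernoulli distributions:
chi^2 = (p-q)^2/q + (p-q)^2/(1-q).
p = 0.5, q = 0.55, p-q = -0.05.
(p-q)^2 = 0.0025.
term1 = 0.0025/0.55 = 0.004545.
term2 = 0.0025/0.45 = 0.005556.
chi^2 = 0.004545 + 0.005556 = 0.0101

0.0101


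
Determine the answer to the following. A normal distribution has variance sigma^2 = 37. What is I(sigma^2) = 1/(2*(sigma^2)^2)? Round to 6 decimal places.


Fisher information for variance: I(sigma^2) = 1/(2*sigma^4).
sigma^2 = 37, so sigma^4 = 1369.
I = 1/(2*1369) = 1/2738 = 0.000365

0.000365


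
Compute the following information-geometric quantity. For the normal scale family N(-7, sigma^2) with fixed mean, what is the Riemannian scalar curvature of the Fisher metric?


This family has a single free parameter, so its statistical manifold
is 1-dimensional. The Riemann curvature tensor of any 1-dimensional
Riemannian manifold vanishes identically, so R = 0.

0


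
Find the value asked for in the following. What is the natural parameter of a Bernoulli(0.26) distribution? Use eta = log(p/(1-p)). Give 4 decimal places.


Natural parameter for Bernoulli: eta = log(p/(1-p)).
p = 0.26, 1-p = 0.74.
p/(1-p) = 0.351351.
eta = log(0.351351) = -1.0460

-1.0460


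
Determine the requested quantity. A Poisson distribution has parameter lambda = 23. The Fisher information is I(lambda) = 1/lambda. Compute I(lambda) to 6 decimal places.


Fisher information for Poisson: I(lambda) = 1/lambda.
lambda = 23.
I(lambda) = 1/23 = 0.043478

0.043478


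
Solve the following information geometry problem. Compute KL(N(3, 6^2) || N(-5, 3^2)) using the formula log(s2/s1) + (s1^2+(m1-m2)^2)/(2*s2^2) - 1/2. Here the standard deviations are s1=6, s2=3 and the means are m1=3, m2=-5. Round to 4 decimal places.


KL divergence between normal distributions:
KL = log(s2/s1) + (s1^2 + (m1-m2)^2)/(2*s2^2) - 1/2.
log(3/6) = -0.693147.
(6^2 + (3--5)^2)/(2*3^2) = (36 + 64)/18 = 5.555556.
KL = -0.693147 + 5.555556 - 0.5 = 4.3624

4.3624


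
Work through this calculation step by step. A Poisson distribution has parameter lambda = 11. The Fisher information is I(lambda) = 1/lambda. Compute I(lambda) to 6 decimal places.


Fisher information for Poisson: I(lambda) = 1/lambda.
lambda = 11.
I(lambda) = 1/11 = 0.090909

0.090909


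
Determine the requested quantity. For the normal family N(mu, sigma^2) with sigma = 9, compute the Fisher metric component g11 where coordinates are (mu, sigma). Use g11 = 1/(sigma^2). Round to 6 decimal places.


For the 2-parameter normal family, the Fisher metric has:
  g11 = 1/sigma^2, g22 = 2/sigma^2.
sigma = 9, sigma^2 = 81.
g11 = 0.012346

0.012346


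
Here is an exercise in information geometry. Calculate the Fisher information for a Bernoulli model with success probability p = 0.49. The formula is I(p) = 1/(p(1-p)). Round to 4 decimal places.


For Bernoulli(p), Fisher information is I(p) = 1/(p*(1-p)).
p = 0.49, 1-p = 0.51.
p*(1-p) = 0.2499.
I(p) = 1/0.2499 = 4.0016

4.0016


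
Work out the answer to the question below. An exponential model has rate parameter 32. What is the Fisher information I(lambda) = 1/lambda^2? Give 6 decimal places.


Fisher information for exponential: I(lambda) = 1/lambda^2.
lambda = 32, lambda^2 = 1024.
I = 1/1024 = 0.000977

0.000977


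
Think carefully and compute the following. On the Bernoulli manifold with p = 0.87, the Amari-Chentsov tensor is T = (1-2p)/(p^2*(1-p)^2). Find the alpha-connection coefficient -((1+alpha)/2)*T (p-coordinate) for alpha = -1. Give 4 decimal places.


Skewness (Amari-Chentsov) tensor: T = (1-2p)/(p^2*(1-p)^2).
p = 0.87, 1-2p = -0.74, p^2 = 0.7569, (1-p)^2 = 0.0169.
T = -0.74/(0.7569 * 0.0169) = -57.850419.
In the p-coordinate, Gamma^(alpha) = Gamma^(0) - (alpha/2)*T with Gamma^(0) = (1/2)*g'(p) = -T/2,
so Gamma^(alpha) = -((1+alpha)/2)*T.
alpha = -1, -(1+alpha)/2 = 0.0.
Gamma = 0.0 * -57.850419 = 0.0000

0.0000


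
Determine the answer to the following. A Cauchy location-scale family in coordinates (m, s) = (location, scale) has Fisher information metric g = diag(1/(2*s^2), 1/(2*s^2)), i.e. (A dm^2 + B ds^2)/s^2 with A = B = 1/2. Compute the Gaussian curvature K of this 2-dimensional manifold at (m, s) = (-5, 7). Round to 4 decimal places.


The metric has the form g = (A dm^2 + B ds^2)/s^2 with A = 1/2, B = 1/2.
Substitute u = sqrt(A/B)*m: g = B*(du^2 + ds^2)/s^2, i.e. B times the
Poincare upper half-plane metric, which has constant Gaussian curvature -1.
Scaling a 2D metric by a constant c divides the Gaussian curvature by c,
so K = -1/B = -1/(1/2) = -2.0000 everywhere (the point (m, s) = (-5, 7) is irrelevant:
the curvature is constant).
The requested Gaussian curvature is K = -2.0000.

-2.0000


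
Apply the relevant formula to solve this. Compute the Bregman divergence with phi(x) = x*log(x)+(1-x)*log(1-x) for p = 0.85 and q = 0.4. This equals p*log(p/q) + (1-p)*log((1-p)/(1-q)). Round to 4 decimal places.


Bregman divergence with negative entropy generator:
D = p*log(p/q) + (1-p)*log((1-p)/(1-q)).
p = 0.85, q = 0.4.
p*log(p/q) = 0.85*log(0.85/0.4) = 0.640706.
(1-p)*log((1-p)/(1-q)) = 0.15*log(0.15/0.6) = -0.207944.
D = 0.640706 + -0.207944 = 0.4328

0.4328


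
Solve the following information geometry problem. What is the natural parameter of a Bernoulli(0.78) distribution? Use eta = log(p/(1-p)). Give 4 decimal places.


Natural parameter for Bernoulli: eta = log(p/(1-p)).
p = 0.78, 1-p = 0.22.
p/(1-p) = 3.545455.
eta = log(3.545455) = 1.2657

1.2657


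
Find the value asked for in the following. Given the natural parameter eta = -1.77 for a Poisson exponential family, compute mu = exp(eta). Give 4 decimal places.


Expectation parameter for Poisson exponential family:
mu = exp(eta).
eta = -1.77.
mu = exp(-1.77) = 0.1703

0.1703


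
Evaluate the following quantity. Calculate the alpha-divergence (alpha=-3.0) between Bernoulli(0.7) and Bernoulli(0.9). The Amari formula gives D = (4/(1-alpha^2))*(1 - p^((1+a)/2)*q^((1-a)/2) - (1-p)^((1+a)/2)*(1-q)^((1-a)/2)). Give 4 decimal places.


Amari alpha-divergence:
D = (4/(1-alpha^2))*(1 - p^((1+a)/2)*q^((1-a)/2) - (1-p)^((1+a)/2)*(1-q)^((1-a)/2)).
alpha = -3.0, p = 0.7, q = 0.9.
e1 = (1+alpha)/2 = -1.0, e2 = (1-alpha)/2 = 2.0.
t1 = p^e1 * q^e2 = 0.7^-1.0 * 0.9^2.0 = 1.157143.
t2 = (1-p)^e1 * (1-q)^e2 = 0.3^-1.0 * 0.1^2.0 = 0.033333.
4/(1-alpha^2) = -0.5.
D = -0.5*(1 - 1.157143 - 0.033333) = 0.0952

0.0952


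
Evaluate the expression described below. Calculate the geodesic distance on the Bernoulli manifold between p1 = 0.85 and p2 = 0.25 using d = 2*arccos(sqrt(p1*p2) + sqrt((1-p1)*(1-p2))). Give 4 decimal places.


Geodesic distance on Bernoulli manifold:
d(p1,p2) = 2*arccos(sqrt(p1*p2) + sqrt((1-p1)*(1-p2))).
sqrt(p1*p2) = sqrt(0.85*0.25) = 0.460977.
sqrt((1-p1)*(1-p2)) = sqrt(0.15*0.75) = 0.33541.
arg = 0.460977 + 0.33541 = 0.796387.
d = 2*arccos(0.796387) = 1.2990

1.2990


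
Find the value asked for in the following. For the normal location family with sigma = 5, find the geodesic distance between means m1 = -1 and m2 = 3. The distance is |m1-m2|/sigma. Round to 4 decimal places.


On the fixed-variance normal subfamily, geodesic distance = |m1-m2|/sigma.
|-1 - 3| = 4.
sigma = 5.
d = 4/5 = 0.8000

0.8000


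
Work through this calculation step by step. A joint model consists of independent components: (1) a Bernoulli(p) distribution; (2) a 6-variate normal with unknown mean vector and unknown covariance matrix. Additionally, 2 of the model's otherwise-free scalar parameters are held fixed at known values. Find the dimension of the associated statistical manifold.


The dimension of a statistical manifold equals the number of free
(independent) real parameters of the model. For a product of independent
blocks the parameter counts add.
- Bernoulli (p): 1.
- 6-variate normal: 6 (mean) + 6*7/2 = 21 (symmetric covariance) = 27.
Total = 1 + 27 = 28.
2 parameter(s) fixed at known values: 28 - 2 = 26.
Dimension = 26

26


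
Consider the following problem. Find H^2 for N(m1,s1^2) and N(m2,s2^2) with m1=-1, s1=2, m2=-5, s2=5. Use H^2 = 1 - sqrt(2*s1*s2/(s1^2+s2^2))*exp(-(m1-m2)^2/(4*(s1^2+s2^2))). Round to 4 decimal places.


Squared Hellinger distance for Gaussians:
H^2 = 1 - sqrt(2*s1*s2/(s1^2+s2^2)) * exp(-(m1-m2)^2/(4*(s1^2+s2^2))).
s1^2 = 4, s2^2 = 25, s1^2+s2^2 = 29.
sqrt(2*2*5/(29)) = 0.830455.
(m1-m2)^2 = (4)^2 = 16.
exp(-16/(4*29)) = exp(-0.137931) = 0.871159.
H^2 = 1 - 0.830455*0.871159 = 0.2765

0.2765


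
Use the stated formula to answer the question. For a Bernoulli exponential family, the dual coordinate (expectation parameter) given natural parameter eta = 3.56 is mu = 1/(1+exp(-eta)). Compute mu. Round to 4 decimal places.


Dual coordinate (expectation parameter) for Bernoulli:
mu = 1/(1+exp(-eta)).
eta = 3.56.
exp(-eta) = exp(-3.56) = 0.028439.
mu = 1/(1+0.028439) = 0.9723

0.9723


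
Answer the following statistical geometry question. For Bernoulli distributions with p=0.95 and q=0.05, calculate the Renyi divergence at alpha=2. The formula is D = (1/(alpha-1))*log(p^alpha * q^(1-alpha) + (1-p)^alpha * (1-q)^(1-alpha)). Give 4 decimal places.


Renyi divergence of order alpha between Bernoulli distributions:
D = (1/(alpha-1))*log(p^alpha * q^(1-alpha) + (1-p)^alpha * (1-q)^(1-alpha)).
alpha = 2, p = 0.95, q = 0.05.
p^alpha * q^(1-alpha) = 0.95^2 * 0.05^-1 = 18.05.
(1-p)^alpha * (1-q)^(1-alpha) = 0.05^2 * 0.95^-1 = 0.002632.
sum = 18.05 + 0.002632 = 18.052632.
D = (1/1)*log(18.052632) = 2.8933

2.8933


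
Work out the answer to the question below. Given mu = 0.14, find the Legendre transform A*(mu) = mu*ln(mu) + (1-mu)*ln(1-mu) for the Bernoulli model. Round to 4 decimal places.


Legendre transform for Bernoulli:
A*(mu) = mu*log(mu) + (1-mu)*log(1-mu).
mu = 0.14, 1-mu = 0.86.
mu*log(mu) = 0.14*log(0.14) = -0.275256.
(1-mu)*log(1-mu) = 0.86*log(0.86) = -0.129708.
A* = -0.275256 + -0.129708 = -0.4050

-0.4050


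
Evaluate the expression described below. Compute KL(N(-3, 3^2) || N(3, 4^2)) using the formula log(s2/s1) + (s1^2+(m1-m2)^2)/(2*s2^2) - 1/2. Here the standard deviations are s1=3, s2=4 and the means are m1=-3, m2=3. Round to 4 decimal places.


KL divergence between normal distributions:
KL = log(s2/s1) + (s1^2 + (m1-m2)^2)/(2*s2^2) - 1/2.
log(4/3) = 0.287682.
(3^2 + (-3-3)^2)/(2*4^2) = (9 + 36)/32 = 1.40625.
KL = 0.287682 + 1.40625 - 0.5 = 1.1939

1.1939


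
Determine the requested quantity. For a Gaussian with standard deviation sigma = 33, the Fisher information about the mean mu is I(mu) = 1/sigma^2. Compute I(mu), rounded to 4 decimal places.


The Fisher information for the mean of a normal distribution is I(mu) = 1/sigma^2.
sigma = 33, so sigma^2 = 1089.
I(mu) = 1/1089 = 0.0009

0.0009


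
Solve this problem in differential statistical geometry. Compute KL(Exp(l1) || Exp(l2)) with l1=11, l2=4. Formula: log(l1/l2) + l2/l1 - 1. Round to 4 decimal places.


KL divergence for exponential family:
KL = log(l1/l2) + l2/l1 - 1.
log(11/4) = 1.011601.
4/11 = 0.363636.
KL = 1.011601 + 0.363636 - 1 = 0.3752

0.3752


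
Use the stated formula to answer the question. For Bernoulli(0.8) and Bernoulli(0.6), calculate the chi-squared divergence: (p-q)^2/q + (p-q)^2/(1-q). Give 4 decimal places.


Chi-squared divergence between Bernoulli distributions:
chi^2 = (p-q)^2/q + (p-q)^2/(1-q).
p = 0.8, q = 0.6, p-q = 0.2.
(p-q)^2 = 0.04.
term1 = 0.04/0.6 = 0.066667.
term2 = 0.04/0.4 = 0.1.
chi^2 = 0.066667 + 0.1 = 0.1667

0.1667


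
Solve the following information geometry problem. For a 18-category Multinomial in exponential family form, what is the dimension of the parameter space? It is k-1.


Exponential family dimension calculation:
For Multinomial with k=18 categories, dim = k-1 = 17.

17


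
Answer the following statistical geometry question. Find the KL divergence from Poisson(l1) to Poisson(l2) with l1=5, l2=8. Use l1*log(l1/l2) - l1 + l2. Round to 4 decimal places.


KL divergence for Poisson:
KL = l1*log(l1/l2) - l1 + l2.
l1 = 5, l2 = 8.
log(5/8) = -0.470004.
l1*log(l1/l2) = 5 * -0.470004 = -2.350018.
KL = -2.350018 - 5 + 8 = 0.6500

0.6500


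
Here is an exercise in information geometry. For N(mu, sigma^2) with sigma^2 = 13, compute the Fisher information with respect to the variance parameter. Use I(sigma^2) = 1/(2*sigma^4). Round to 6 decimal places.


Fisher information for variance: I(sigma^2) = 1/(2*sigma^4).
sigma^2 = 13, so sigma^4 = 169.
I = 1/(2*169) = 1/338 = 0.002959

0.002959


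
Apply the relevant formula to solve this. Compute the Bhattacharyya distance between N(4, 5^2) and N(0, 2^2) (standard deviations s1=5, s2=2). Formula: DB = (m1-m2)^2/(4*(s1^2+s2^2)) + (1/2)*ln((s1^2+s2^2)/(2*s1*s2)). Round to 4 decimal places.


Bhattacharyya distance between two Gaussians:
DB = (m1-m2)^2/(4*(s1^2+s2^2)) + (1/2)*ln((s1^2+s2^2)/(2*s1*s2)).
(m1-m2)^2 = (4)^2 = 16.
s1^2+s2^2 = 25 + 4 = 29.
term1 = 16/116 = 0.137931.
term2 = 0.5*ln(29/20.0) = 0.185782.
DB = 0.137931 + 0.185782 = 0.3237

0.3237


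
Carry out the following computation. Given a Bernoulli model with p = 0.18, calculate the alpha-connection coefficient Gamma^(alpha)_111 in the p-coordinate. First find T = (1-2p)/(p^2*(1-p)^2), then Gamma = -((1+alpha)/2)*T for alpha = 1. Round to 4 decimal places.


Skewness (Amari-Chentsov) tensor: T = (1-2p)/(p^2*(1-p)^2).
p = 0.18, 1-2p = 0.64, p^2 = 0.0324, (1-p)^2 = 0.6724.
T = 0.64/(0.0324 * 0.6724) = 29.376988.
In the p-coordinate, Gamma^(alpha) = Gamma^(0) - (alpha/2)*T with Gamma^(0) = (1/2)*g'(p) = -T/2,
so Gamma^(alpha) = -((1+alpha)/2)*T.
alpha = 1, -(1+alpha)/2 = -1.0.
Gamma = -1.0 * 29.376988 = -29.3770

-29.3770


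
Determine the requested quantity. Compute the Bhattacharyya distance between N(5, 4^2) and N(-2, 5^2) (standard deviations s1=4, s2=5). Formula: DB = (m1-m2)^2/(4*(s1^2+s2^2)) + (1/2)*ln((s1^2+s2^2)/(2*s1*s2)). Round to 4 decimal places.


Bhattacharyya distance between two Gaussians:
DB = (m1-m2)^2/(4*(s1^2+s2^2)) + (1/2)*ln((s1^2+s2^2)/(2*s1*s2)).
(m1-m2)^2 = (7)^2 = 49.
s1^2+s2^2 = 16 + 25 = 41.
term1 = 49/164 = 0.29878.
term2 = 0.5*ln(41/40.0) = 0.012346.
DB = 0.29878 + 0.012346 = 0.3111

0.3111


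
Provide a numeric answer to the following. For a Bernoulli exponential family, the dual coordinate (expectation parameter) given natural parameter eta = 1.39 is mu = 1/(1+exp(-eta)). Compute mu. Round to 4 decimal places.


Dual coordinate (expectation parameter) for Bernoulli:
mu = 1/(1+exp(-eta)).
eta = 1.39.
exp(-eta) = exp(-1.39) = 0.249075.
mu = 1/(1+0.249075) = 0.8006

0.8006


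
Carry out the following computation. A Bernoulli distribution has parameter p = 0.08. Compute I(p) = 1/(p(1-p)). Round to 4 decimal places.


For Bernoulli(p), Fisher information is I(p) = 1/(p*(1-p)).
p = 0.08, 1-p = 0.92.
p*(1-p) = 0.0736.
I(p) = 1/0.0736 = 13.5870

13.5870


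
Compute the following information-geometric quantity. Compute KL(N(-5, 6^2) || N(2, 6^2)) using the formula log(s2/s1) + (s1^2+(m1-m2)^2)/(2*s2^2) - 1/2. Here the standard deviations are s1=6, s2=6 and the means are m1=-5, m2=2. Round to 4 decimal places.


KL divergence between normal distributions:
KL = log(s2/s1) + (s1^2 + (m1-m2)^2)/(2*s2^2) - 1/2.
log(6/6) = 0.0.
(6^2 + (-5-2)^2)/(2*6^2) = (36 + 49)/72 = 1.180556.
KL = 0.0 + 1.180556 - 0.5 = 0.6806

0.6806


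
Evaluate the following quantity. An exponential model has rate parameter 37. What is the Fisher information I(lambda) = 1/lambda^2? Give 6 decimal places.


Fisher information for exponential: I(lambda) = 1/lambda^2.
lambda = 37, lambda^2 = 1369.
I = 1/1369 = 0.000730

0.000730


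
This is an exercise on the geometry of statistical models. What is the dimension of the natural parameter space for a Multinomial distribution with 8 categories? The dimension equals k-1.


Exponential family dimension calculation:
For Multinomial with k=8 categories, dim = k-1 = 7.

7


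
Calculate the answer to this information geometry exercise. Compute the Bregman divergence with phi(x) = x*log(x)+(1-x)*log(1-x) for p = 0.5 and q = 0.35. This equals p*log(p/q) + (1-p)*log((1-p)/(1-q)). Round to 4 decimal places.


Bregman divergence with negative entropy generator:
D = p*log(p/q) + (1-p)*log((1-p)/(1-q)).
p = 0.5, q = 0.35.
p*log(p/q) = 0.5*log(0.5/0.35) = 0.178337.
(1-p)*log((1-p)/(1-q)) = 0.5*log(0.5/0.65) = -0.131182.
D = 0.178337 + -0.131182 = 0.0472

0.0472


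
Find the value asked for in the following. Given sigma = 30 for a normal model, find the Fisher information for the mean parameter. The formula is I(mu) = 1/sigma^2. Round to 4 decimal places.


The Fisher information for the mean of a normal distribution is I(mu) = 1/sigma^2.
sigma = 30, so sigma^2 = 900.
I(mu) = 1/900 = 0.0011

0.0011


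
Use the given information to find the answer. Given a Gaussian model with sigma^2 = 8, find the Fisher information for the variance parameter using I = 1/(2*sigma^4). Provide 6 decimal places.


Fisher information for variance: I(sigma^2) = 1/(2*sigma^4).
sigma^2 = 8, so sigma^4 = 64.
I = 1/(2*64) = 1/128 = 0.007813

0.007813


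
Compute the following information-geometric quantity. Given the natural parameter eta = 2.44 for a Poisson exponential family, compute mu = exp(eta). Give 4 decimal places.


Expectation parameter for Poisson exponential family:
mu = exp(eta).
eta = 2.44.
mu = exp(2.44) = 11.4730

11.4730


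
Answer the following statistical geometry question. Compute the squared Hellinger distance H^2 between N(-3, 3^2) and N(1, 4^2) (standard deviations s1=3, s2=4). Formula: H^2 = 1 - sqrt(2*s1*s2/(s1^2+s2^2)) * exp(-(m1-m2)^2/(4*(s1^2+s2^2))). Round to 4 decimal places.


Squared Hellinger distance for Gaussians:
H^2 = 1 - sqrt(2*s1*s2/(s1^2+s2^2)) * exp(-(m1-m2)^2/(4*(s1^2+s2^2))).
s1^2 = 9, s2^2 = 16, s1^2+s2^2 = 25.
sqrt(2*3*4/(25)) = 0.979796.
(m1-m2)^2 = (-4)^2 = 16.
exp(-16/(4*25)) = exp(-0.16) = 0.852144.
H^2 = 1 - 0.979796*0.852144 = 0.1651

0.1651


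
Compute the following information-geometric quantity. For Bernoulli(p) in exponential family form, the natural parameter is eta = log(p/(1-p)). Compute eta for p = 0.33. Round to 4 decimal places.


Natural parameter for Bernoulli: eta = log(p/(1-p)).
p = 0.33, 1-p = 0.67.
p/(1-p) = 0.492537.
eta = log(0.492537) = -0.7082

-0.7082


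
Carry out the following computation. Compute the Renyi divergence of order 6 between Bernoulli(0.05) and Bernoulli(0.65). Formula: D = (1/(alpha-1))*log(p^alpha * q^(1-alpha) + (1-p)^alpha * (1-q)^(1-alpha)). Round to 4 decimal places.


Renyi divergence of order alpha between Bernoulli distributions:
D = (1/(alpha-1))*log(p^alpha * q^(1-alpha) + (1-p)^alpha * (1-q)^(1-alpha)).
alpha = 6, p = 0.05, q = 0.65.
p^alpha * q^(1-alpha) = 0.05^6 * 0.65^-5 = 0.0.
(1-p)^alpha * (1-q)^(1-alpha) = 0.95^6 * 0.35^-5 = 139.959187.
sum = 0.0 + 139.959187 = 139.959187.
D = (1/5)*log(139.959187) = 0.9883

0.9883


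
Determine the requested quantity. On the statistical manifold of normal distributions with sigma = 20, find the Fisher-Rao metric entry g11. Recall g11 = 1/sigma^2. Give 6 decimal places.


For the 2-parameter normal family, the Fisher metric has:
  g11 = 1/sigma^2, g22 = 2/sigma^2.
sigma = 20, sigma^2 = 400.
g11 = 0.002500

0.002500


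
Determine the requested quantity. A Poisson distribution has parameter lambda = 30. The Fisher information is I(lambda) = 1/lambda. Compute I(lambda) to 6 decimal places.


Fisher information for Poisson: I(lambda) = 1/lambda.
lambda = 30.
I(lambda) = 1/30 = 0.033333

0.033333


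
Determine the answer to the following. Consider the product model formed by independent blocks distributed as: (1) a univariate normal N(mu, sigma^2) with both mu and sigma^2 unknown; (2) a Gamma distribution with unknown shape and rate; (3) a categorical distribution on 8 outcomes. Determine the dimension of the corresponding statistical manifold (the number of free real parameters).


The dimension of a statistical manifold equals the number of free
(independent) real parameters of the model. For a product of independent
blocks the parameter counts add.
- normal (mu, sigma^2): 2.
- Gamma (shape, rate): 2.
- categorical on 8 outcomes (probabilities sum to 1): 8-1 = 7.
Total = 2 + 2 + 7 = 11.
Dimension = 11

11


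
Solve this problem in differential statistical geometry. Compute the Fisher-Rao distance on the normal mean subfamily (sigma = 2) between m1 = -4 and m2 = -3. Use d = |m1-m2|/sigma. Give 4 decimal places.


On the fixed-variance normal subfamily, geodesic distance = |m1-m2|/sigma.
|-4 - -3| = 1.
sigma = 2.
d = 1/2 = 0.5000

0.5000


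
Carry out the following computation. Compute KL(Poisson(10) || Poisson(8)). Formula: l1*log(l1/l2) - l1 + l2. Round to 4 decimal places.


KL divergence for Poisson:
KL = l1*log(l1/l2) - l1 + l2.
l1 = 10, l2 = 8.
log(10/8) = 0.223144.
l1*log(l1/l2) = 10 * 0.223144 = 2.231436.
KL = 2.231436 - 10 + 8 = 0.2314

0.2314


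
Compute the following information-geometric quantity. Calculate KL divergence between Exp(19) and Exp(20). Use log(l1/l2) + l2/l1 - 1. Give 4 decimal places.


KL divergence for exponential family:
KL = log(l1/l2) + l2/l1 - 1.
log(19/20) = -0.051293.
20/19 = 1.052632.
KL = -0.051293 + 1.052632 - 1 = 0.0013

0.0013


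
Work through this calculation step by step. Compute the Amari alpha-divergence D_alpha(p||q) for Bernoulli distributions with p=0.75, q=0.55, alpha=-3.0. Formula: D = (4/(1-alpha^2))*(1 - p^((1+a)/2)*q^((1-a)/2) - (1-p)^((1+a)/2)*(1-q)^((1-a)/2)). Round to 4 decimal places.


Amari alpha-divergence:
D = (4/(1-alpha^2))*(1 - p^((1+a)/2)*q^((1-a)/2) - (1-p)^((1+a)/2)*(1-q)^((1-a)/2)).
alpha = -3.0, p = 0.75, q = 0.55.
e1 = (1+alpha)/2 = -1.0, e2 = (1-alpha)/2 = 2.0.
t1 = p^e1 * q^e2 = 0.75^-1.0 * 0.55^2.0 = 0.403333.
t2 = (1-p)^e1 * (1-q)^e2 = 0.25^-1.0 * 0.45^2.0 = 0.81.
4/(1-alpha^2) = -0.5.
D = -0.5*(1 - 0.403333 - 0.81) = 0.1067

0.1067


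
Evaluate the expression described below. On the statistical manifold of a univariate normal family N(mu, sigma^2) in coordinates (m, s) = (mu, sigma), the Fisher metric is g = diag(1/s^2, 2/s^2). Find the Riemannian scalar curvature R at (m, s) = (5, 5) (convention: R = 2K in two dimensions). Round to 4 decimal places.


The metric has the form g = (A dm^2 + B ds^2)/s^2 with A = 1, B = 2.
Substitute u = sqrt(A/B)*m: g = B*(du^2 + ds^2)/s^2, i.e. B times the
Poincare upper half-plane metric, which has constant Gaussian curvature -1.
Scaling a 2D metric by a constant c divides the Gaussian curvature by c,
so K = -1/B = -1/(2) = -0.5000 everywhere (the point (m, s) = (5, 5) is irrelevant:
the curvature is constant).
Scalar curvature in dimension 2: R = 2K = -2/(2) = -1.0000.

-1.0000


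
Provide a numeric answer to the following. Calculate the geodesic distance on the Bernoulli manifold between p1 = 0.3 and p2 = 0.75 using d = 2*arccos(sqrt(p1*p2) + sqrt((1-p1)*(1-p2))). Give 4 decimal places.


Geodesic distance on Bernoulli manifold:
d(p1,p2) = 2*arccos(sqrt(p1*p2) + sqrt((1-p1)*(1-p2))).
sqrt(p1*p2) = sqrt(0.3*0.75) = 0.474342.
sqrt((1-p1)*(1-p2)) = sqrt(0.7*0.25) = 0.41833.
arg = 0.474342 + 0.41833 = 0.892672.
d = 2*arccos(0.892672) = 0.9351

0.9351


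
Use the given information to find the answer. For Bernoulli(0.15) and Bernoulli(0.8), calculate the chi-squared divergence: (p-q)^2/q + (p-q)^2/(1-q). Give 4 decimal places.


Chi-squared divergence between Bernoulli distributions:
chi^2 = (p-q)^2/q + (p-q)^2/(1-q).
p = 0.15, q = 0.8, p-q = -0.65.
(p-q)^2 = 0.4225.
term1 = 0.4225/0.8 = 0.528125.
term2 = 0.4225/0.2 = 2.1125.
chi^2 = 0.528125 + 2.1125 = 2.6406

2.6406


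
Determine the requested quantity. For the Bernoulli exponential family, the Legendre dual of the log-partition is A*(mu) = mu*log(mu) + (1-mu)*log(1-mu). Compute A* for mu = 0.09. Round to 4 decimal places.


Legendre transform for Bernoulli:
A*(mu) = mu*log(mu) + (1-mu)*log(1-mu).
mu = 0.09, 1-mu = 0.91.
mu*log(mu) = 0.09*log(0.09) = -0.216715.
(1-mu)*log(1-mu) = 0.91*log(0.91) = -0.085823.
A* = -0.216715 + -0.085823 = -0.3025

-0.3025


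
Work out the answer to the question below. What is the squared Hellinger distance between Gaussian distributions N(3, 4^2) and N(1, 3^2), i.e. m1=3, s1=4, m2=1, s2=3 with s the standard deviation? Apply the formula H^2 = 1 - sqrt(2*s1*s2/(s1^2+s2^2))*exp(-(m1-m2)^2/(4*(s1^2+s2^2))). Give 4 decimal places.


Squared Hellinger distance for Gaussians:
H^2 = 1 - sqrt(2*s1*s2/(s1^2+s2^2)) * exp(-(m1-m2)^2/(4*(s1^2+s2^2))).
s1^2 = 16, s2^2 = 9, s1^2+s2^2 = 25.
sqrt(2*4*3/(25)) = 0.979796.
(m1-m2)^2 = (2)^2 = 4.
exp(-4/(4*25)) = exp(-0.04) = 0.960789.
H^2 = 1 - 0.979796*0.960789 = 0.0586

0.0586


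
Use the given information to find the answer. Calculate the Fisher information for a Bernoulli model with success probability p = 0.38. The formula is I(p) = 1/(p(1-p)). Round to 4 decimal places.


For Bernoulli(p), Fisher information is I(p) = 1/(p*(1-p)).
p = 0.38, 1-p = 0.62.
p*(1-p) = 0.2356.
I(p) = 1/0.2356 = 4.2445

4.2445


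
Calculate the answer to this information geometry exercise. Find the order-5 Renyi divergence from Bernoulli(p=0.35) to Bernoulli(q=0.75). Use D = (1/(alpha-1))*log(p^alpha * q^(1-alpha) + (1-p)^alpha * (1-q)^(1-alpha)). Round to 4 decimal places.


Renyi divergence of order alpha between Bernoulli distributions:
D = (1/(alpha-1))*log(p^alpha * q^(1-alpha) + (1-p)^alpha * (1-q)^(1-alpha)).
alpha = 5, p = 0.35, q = 0.75.
p^alpha * q^(1-alpha) = 0.35^5 * 0.75^-4 = 0.0166.
(1-p)^alpha * (1-q)^(1-alpha) = 0.65^5 * 0.25^-4 = 29.70344.
sum = 0.0166 + 29.70344 = 29.72004.
D = (1/4)*log(29.72004) = 0.8480

0.8480


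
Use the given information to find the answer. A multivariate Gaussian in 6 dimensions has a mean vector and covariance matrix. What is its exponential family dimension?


Exponential family dimension calculation:
For 6-dim MVN: mean has 6 params, covariance has 6*7/2 = 21 unique entries.
Total dim = 6 + 21 = 27.

27


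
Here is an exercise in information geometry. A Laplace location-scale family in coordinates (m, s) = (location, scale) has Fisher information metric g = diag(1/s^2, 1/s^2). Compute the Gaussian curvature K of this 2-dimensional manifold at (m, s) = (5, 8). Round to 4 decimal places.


The metric has the form g = (A dm^2 + B ds^2)/s^2 with A = 1, B = 1.
Substitute u = sqrt(A/B)*m: g = B*(du^2 + ds^2)/s^2, i.e. B times the
Poincare upper half-plane metric, which has constant Gaussian curvature -1.
Scaling a 2D metric by a constant c divides the Gaussian curvature by c,
so K = -1/B = -1/(1) = -1.0000 everywhere (the point (m, s) = (5, 8) is irrelevant:
the curvature is constant).
The requested Gaussian curvature is K = -1.0000.

-1.0000


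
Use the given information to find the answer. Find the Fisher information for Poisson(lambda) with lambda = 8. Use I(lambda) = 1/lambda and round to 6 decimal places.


Fisher information for Poisson: I(lambda) = 1/lambda.
lambda = 8.
I(lambda) = 1/8 = 0.125000

0.125000


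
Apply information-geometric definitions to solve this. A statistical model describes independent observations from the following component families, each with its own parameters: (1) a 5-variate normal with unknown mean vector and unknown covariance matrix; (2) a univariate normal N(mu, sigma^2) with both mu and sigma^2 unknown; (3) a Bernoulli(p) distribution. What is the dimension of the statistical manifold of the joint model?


The dimension of a statistical manifold equals the number of free
(independent) real parameters of the model. For a product of independent
blocks the parameter counts add.
- 5-variate normal: 5 (mean) + 5*6/2 = 15 (symmetric covariance) = 20.
- normal (mu, sigma^2): 2.
- Bernoulli (p): 1.
Total = 20 + 2 + 1 = 23.
Dimension = 23

23


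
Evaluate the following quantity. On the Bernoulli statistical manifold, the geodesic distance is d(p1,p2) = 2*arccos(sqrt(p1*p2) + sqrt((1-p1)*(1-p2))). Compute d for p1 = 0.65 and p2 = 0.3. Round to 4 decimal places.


Geodesic distance on Bernoulli manifold:
d(p1,p2) = 2*arccos(sqrt(p1*p2) + sqrt((1-p1)*(1-p2))).
sqrt(p1*p2) = sqrt(0.65*0.3) = 0.441588.
sqrt((1-p1)*(1-p2)) = sqrt(0.35*0.7) = 0.494975.
arg = 0.441588 + 0.494975 = 0.936563.
d = 2*arccos(0.936563) = 0.7162

0.7162


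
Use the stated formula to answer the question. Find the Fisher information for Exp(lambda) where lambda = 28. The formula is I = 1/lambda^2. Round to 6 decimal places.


Fisher information for exponential: I(lambda) = 1/lambda^2.
lambda = 28, lambda^2 = 784.
I = 1/784 = 0.001276

0.001276
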